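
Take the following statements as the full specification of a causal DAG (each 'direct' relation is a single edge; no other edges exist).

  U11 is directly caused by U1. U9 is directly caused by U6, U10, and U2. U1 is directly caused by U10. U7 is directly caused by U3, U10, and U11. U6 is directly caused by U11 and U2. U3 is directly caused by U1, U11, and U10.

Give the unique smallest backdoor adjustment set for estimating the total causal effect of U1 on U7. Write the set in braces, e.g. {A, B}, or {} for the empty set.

{U10}

Variables eligible for adjustment (non-descendants of U1, excluding U1 and U7): {U10, U2}.
Backdoor paths from U1 to U7:
  P1: U1 <- U10 -> U3 <- U11 -> U7
  P2: U1 <- U10 -> U3 -> U7
  P3: U1 <- U10 -> U9 <- U2 -> U6 <- U11 -> U3 -> U7
  P4: U1 <- U10 -> U9 <- U2 -> U6 <- U11 -> U7
  P5: U1 <- U10 -> U9 <- U6 <- U11 -> U3 -> U7
  P6: U1 <- U10 -> U9 <- U6 <- U11 -> U7
  P7: U1 <- U10 -> U7
The empty set is not sufficient: P2 (U1 <- U10 -> U3 -> U7) has no collider blocking it and no conditioned non-collider, so it is open.
Try {U10}:
  P1: blocked at fork node U10 ∈ conditioning set.
  P2: blocked at fork node U10 ∈ conditioning set.
  P3: blocked at fork node U10 ∈ conditioning set.
  P4: blocked at fork node U10 ∈ conditioning set.
  P5: blocked at fork node U10 ∈ conditioning set.
  P6: blocked at fork node U10 ∈ conditioning set.
  P7: blocked at fork node U10 ∈ conditioning set.
{U10} contains no descendant of U1 and blocks every backdoor path.
No other singleton works — e.g. {U2} leaves P2 open — so {U10} is the unique smallest valid adjustment set.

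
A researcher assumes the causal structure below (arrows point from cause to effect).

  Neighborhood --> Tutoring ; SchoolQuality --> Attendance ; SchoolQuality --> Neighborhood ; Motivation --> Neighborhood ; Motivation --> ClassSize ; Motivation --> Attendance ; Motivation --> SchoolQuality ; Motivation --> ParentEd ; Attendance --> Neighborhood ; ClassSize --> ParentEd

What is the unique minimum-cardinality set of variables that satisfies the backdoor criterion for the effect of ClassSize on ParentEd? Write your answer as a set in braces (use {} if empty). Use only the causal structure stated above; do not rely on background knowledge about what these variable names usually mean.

Variables eligible for adjustment (non-descendants of ClassSize, excluding ClassSize and ParentEd): {Attendance, Motivation, Neighborhood, SchoolQuality, Tutoring}.
Backdoor paths from ClassSize to ParentEd:
  P1: ClassSize <- Motivation -> ParentEd
The empty set is not sufficient: P1 (ClassSize <- Motivation -> ParentEd) has no collider blocking it and no conditioned non-collider, so it is open.
Try {Motivation}:
  P1: blocked at fork node Motivation ∈ conditioning set.
{Motivation} contains no descendant of ClassSize and blocks every backdoor path.
No other singleton works — e.g. {SchoolQuality} leaves P1 open — so {Motivation} is the unique smallest valid adjustment set.

{Motivation}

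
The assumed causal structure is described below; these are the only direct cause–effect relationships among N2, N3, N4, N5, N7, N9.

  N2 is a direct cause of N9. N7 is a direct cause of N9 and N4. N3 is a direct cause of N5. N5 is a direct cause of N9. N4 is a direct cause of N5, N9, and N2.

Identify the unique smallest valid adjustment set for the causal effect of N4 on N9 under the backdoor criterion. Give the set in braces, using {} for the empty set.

{N7}

Variables eligible for adjustment (non-descendants of N4, excluding N4 and N9): {N3, N7}.
Backdoor paths from N4 to N9:
  P1: N4 <- N7 -> N9
The empty set is not sufficient: P1 (N4 <- N7 -> N9) has no collider blocking it and no conditioned non-collider, so it is open.
Try {N7}:
  P1: blocked at fork node N7 ∈ conditioning set.
{N7} contains no descendant of N4 and blocks every backdoor path.
No other singleton works — e.g. {N3} leaves P1 open — so {N7} is the unique smallest valid adjustment set.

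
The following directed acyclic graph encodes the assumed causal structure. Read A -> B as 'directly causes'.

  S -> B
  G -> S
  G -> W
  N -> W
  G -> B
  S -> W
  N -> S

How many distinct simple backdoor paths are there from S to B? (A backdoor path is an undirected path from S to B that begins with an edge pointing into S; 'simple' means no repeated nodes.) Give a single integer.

2

A backdoor path from S to B is any simple undirected path whose first edge points into S (i.e. leaves S via a parent).
Parents of S: {G, N}.
Enumerating:
  P1: S <- G -> B
  P2: S <- N -> W <- G -> B
That exhausts the simple backdoor paths. Count: 2.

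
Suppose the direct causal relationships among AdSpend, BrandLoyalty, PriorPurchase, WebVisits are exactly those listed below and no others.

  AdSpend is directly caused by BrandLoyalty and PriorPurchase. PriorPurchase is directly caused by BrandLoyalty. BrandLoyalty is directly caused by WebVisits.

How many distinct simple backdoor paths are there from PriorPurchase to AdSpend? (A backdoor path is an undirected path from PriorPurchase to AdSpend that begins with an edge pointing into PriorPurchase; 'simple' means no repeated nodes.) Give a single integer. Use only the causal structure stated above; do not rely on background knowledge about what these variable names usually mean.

A backdoor path from PriorPurchase to AdSpend is any simple undirected path whose first edge points into PriorPurchase (i.e. leaves PriorPurchase via a parent).
Parents of PriorPurchase: {BrandLoyalty}.
Enumerating:
  P1: PriorPurchase <- BrandLoyalty -> AdSpend
That exhausts the simple backdoor paths. Count: 1.

1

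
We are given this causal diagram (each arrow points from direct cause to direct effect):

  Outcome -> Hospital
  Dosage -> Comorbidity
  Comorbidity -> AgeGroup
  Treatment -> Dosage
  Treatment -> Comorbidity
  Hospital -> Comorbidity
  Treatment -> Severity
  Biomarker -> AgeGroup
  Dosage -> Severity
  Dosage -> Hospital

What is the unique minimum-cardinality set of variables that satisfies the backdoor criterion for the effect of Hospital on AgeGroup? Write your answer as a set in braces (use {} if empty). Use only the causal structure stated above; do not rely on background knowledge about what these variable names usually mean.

{Dosage}

Variables eligible for adjustment (non-descendants of Hospital, excluding Hospital and AgeGroup): {Biomarker, Dosage, Outcome, Severity, Treatment}.
Backdoor paths from Hospital to AgeGroup:
  P1: Hospital <- Dosage <- Treatment -> Comorbidity -> AgeGroup
  P2: Hospital <- Dosage -> Comorbidity -> AgeGroup
  P3: Hospital <- Dosage -> Severity <- Treatment -> Comorbidity -> AgeGroup
The empty set is not sufficient: P1 (Hospital <- Dosage <- Treatment -> Comorbidity -> AgeGroup) has no collider blocking it and no conditioned non-collider, so it is open.
Try {Dosage}:
  P1: blocked at chain node Dosage ∈ conditioning set.
  P2: blocked at fork node Dosage ∈ conditioning set.
  P3: blocked at fork node Dosage ∈ conditioning set.
{Dosage} contains no descendant of Hospital and blocks every backdoor path.
No other singleton works — e.g. {Treatment} leaves P2 open — so {Dosage} is the unique smallest valid adjustment set.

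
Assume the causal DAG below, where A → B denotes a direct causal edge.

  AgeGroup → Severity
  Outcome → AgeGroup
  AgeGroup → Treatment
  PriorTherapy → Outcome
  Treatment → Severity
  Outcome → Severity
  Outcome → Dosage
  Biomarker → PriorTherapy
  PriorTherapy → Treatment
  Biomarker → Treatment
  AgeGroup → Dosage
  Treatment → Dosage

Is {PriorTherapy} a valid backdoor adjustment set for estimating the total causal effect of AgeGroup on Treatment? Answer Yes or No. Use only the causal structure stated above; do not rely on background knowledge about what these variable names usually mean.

Yes

Backdoor paths from AgeGroup to Treatment (paths whose first edge points into AgeGroup):
  P1: AgeGroup <- Outcome <- PriorTherapy <- Biomarker -> Treatment
  P2: AgeGroup <- Outcome <- PriorTherapy -> Treatment
  P3: AgeGroup <- Outcome -> Dosage <- Treatment
  P4: AgeGroup <- Outcome -> Severity <- Treatment
Condition 1 (no descendant of AgeGroup in the set): holds — descendants of AgeGroup are {Dosage, Severity, Treatment}; none are in {PriorTherapy}.
Condition 2 (every backdoor path blocked by {PriorTherapy}):
  P1: blocked at chain node PriorTherapy ∈ conditioning set.
  P2: blocked at fork node PriorTherapy ∈ conditioning set.
  P3: blocked at collider Dosage (neither it nor any descendant is in the conditioning set).
  P4: blocked at collider Severity (neither it nor any descendant is in the conditioning set).
{PriorTherapy} satisfies the backdoor criterion.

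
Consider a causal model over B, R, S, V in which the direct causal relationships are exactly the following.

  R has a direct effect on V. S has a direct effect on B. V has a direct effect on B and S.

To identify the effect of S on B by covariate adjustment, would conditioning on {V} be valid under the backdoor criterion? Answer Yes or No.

Backdoor paths from S to B (paths whose first edge points into S):
  P1: S <- V -> B
Condition 1 (no descendant of S in the set): holds — descendants of S are {B}; none are in {V}.
Condition 2 (every backdoor path blocked by {V}):
  P1: blocked at fork node V ∈ conditioning set.
{V} satisfies the backdoor criterion.

Yes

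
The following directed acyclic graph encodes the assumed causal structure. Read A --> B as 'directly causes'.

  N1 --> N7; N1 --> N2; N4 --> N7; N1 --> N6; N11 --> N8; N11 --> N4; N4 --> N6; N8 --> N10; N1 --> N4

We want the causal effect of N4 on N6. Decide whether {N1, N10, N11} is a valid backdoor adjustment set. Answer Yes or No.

Yes

Backdoor paths from N4 to N6 (paths whose first edge points into N4):
  P1: N4 <- N1 -> N6
Condition 1 (no descendant of N4 in the set): holds — descendants of N4 are {N6, N7}; none are in {N1, N10, N11}.
Condition 2 (every backdoor path blocked by {N1, N10, N11}):
  P1: blocked at fork node N1 ∈ conditioning set.
{N1, N10, N11} satisfies the backdoor criterion.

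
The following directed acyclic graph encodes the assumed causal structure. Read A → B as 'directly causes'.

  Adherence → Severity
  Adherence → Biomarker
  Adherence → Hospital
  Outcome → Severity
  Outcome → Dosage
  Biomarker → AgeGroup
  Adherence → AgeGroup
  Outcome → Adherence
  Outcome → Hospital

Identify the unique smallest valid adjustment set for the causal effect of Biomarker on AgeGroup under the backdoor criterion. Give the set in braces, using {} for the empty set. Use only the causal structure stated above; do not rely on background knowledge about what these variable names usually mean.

Variables eligible for adjustment (non-descendants of Biomarker, excluding Biomarker and AgeGroup): {Adherence, Dosage, Hospital, Outcome, Severity}.
Backdoor paths from Biomarker to AgeGroup:
  P1: Biomarker <- Adherence -> AgeGroup
The empty set is not sufficient: P1 (Biomarker <- Adherence -> AgeGroup) has no collider blocking it and no conditioned non-collider, so it is open.
Try {Adherence}:
  P1: blocked at fork node Adherence ∈ conditioning set.
{Adherence} contains no descendant of Biomarker and blocks every backdoor path.
No other singleton works — e.g. {Outcome} leaves P1 open — so {Adherence} is the unique smallest valid adjustment set.

{Adherence}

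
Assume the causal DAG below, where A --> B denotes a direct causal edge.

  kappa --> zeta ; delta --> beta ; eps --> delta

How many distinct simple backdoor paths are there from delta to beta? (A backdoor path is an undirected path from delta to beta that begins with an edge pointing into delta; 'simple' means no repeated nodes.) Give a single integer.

0

A backdoor path from delta to beta is any simple undirected path whose first edge points into delta (i.e. leaves delta via a parent).
Parents of delta: {eps}.
No simple path from any parent of delta reaches beta without revisiting delta, so there are no backdoor paths.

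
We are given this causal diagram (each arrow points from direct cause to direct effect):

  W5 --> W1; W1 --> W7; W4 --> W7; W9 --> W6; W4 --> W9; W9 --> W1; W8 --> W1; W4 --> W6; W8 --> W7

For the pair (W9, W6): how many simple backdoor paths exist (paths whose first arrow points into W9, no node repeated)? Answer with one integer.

A backdoor path from W9 to W6 is any simple undirected path whose first edge points into W9 (i.e. leaves W9 via a parent).
Parents of W9: {W4}.
Enumerating:
  P1: W9 <- W4 -> W6
That exhausts the simple backdoor paths. Count: 1.

1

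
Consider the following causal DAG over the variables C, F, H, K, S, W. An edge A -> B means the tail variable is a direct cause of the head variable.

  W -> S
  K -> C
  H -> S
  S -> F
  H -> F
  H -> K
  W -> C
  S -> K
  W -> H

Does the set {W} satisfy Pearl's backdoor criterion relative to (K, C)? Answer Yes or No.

Backdoor paths from K to C (paths whose first edge points into K):
  P1: K <- H <- W -> C
  P2: K <- H -> S <- W -> C
  P3: K <- H -> F <- S <- W -> C
  P4: K <- S <- W -> C
  P5: K <- S <- H <- W -> C
  P6: K <- S -> F <- H <- W -> C
Condition 1 (no descendant of K in the set): holds — descendants of K are {C}; none are in {W}.
Condition 2 (every backdoor path blocked by {W}):
  P1: blocked at fork node W ∈ conditioning set.
  P2: blocked at collider S (neither it nor any descendant is in the conditioning set).
  P3: blocked at collider F (neither it nor any descendant is in the conditioning set).
  P4: blocked at fork node W ∈ conditioning set.
  P5: blocked at fork node W ∈ conditioning set.
  P6: blocked at collider F (neither it nor any descendant is in the conditioning set).
{W} satisfies the backdoor criterion.

Yes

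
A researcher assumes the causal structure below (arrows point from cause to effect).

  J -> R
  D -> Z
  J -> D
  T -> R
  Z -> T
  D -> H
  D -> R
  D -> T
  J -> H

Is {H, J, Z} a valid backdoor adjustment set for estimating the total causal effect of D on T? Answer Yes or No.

No

Backdoor paths from D to T (paths whose first edge points into D):
  P1: D <- J -> R <- T
Condition 1 (no descendant of D in the set): FAILS — H and Z are descendants of D.
Condition 2 (every backdoor path blocked by {H, J, Z}):
  P1: blocked at fork node J ∈ conditioning set.
{H, J, Z} does not satisfy the backdoor criterion.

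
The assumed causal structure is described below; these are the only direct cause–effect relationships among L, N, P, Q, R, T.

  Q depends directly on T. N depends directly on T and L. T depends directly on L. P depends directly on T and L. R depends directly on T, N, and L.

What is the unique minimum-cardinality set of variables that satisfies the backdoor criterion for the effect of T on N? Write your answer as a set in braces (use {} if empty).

{L}

Variables eligible for adjustment (non-descendants of T, excluding T and N): {L}.
Backdoor paths from T to N:
  P1: T <- L -> N
  P2: T <- L -> R <- N
The empty set is not sufficient: P1 (T <- L -> N) has no collider blocking it and no conditioned non-collider, so it is open.
Try {L}:
  P1: blocked at fork node L ∈ conditioning set.
  P2: blocked at fork node L ∈ conditioning set.
{L} contains no descendant of T and blocks every backdoor path.
{L} is the unique smallest valid adjustment set.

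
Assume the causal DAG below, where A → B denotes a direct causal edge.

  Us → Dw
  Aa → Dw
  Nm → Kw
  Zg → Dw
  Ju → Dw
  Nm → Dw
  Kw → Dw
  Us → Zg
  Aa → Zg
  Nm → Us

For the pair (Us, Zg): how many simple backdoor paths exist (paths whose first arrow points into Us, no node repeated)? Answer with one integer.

4

A backdoor path from Us to Zg is any simple undirected path whose first edge points into Us (i.e. leaves Us via a parent).
Parents of Us: {Nm}.
Enumerating:
  P1: Us <- Nm -> Kw -> Dw <- Aa -> Zg
  P2: Us <- Nm -> Kw -> Dw <- Zg
  P3: Us <- Nm -> Dw <- Aa -> Zg
  P4: Us <- Nm -> Dw <- Zg
That exhausts the simple backdoor paths. Count: 4.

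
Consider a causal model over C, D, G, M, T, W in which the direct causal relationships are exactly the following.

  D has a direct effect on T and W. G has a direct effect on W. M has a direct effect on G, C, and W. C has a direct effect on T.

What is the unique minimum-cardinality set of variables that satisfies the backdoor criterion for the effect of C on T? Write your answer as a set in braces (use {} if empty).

Variables eligible for adjustment (non-descendants of C, excluding C and T): {D, G, M, W}.
Backdoor paths from C to T:
  P1: C <- M -> G -> W <- D -> T
  P2: C <- M -> W <- D -> T
Each backdoor path contains an unconditioned collider, so every path is already blocked with the empty conditioning set:
  P1: blocked at collider W (neither it nor any descendant is in the conditioning set).
  P2: blocked at collider W (neither it nor any descendant is in the conditioning set).
The empty set is therefore the unique smallest valid set.

{}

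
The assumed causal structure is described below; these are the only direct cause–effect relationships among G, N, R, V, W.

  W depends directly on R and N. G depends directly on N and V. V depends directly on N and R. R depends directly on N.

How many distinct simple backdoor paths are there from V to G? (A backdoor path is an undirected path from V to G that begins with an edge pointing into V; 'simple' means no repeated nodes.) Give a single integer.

3

A backdoor path from V to G is any simple undirected path whose first edge points into V (i.e. leaves V via a parent).
Parents of V: {N, R}.
Enumerating:
  P1: V <- N -> G
  P2: V <- R <- N -> G
  P3: V <- R -> W <- N -> G
That exhausts the simple backdoor paths. Count: 3.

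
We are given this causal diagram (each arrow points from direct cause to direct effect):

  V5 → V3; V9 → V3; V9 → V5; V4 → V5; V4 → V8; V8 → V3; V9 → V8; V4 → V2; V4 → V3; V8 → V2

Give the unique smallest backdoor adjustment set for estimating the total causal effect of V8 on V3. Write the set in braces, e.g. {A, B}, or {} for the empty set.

{V4, V9}

Variables eligible for adjustment (non-descendants of V8, excluding V8 and V3): {V4, V5, V9}.
Backdoor paths from V8 to V3:
  P1: V8 <- V9 -> V5 <- V4 -> V3
  P2: V8 <- V9 -> V5 -> V3
  P3: V8 <- V9 -> V3
  P4: V8 <- V4 -> V5 <- V9 -> V3
  P5: V8 <- V4 -> V5 -> V3
  P6: V8 <- V4 -> V3
The empty set is not sufficient: P2 (V8 <- V9 -> V5 -> V3) has no collider blocking it and no conditioned non-collider, so it is open.
Try {V4, V9}:
  P1: blocked at fork node V9 ∈ conditioning set.
  P2: blocked at fork node V9 ∈ conditioning set.
  P3: blocked at fork node V9 ∈ conditioning set.
  P4: blocked at fork node V4 ∈ conditioning set.
  P5: blocked at fork node V4 ∈ conditioning set.
  P6: blocked at fork node V4 ∈ conditioning set.
{V4, V9} contains no descendant of V8 and blocks every backdoor path.
Every element of {V4, V9} is needed (dropping V4 leaves P5 open; dropping V9 leaves P2 open), so no proper subset is valid.
Among all size-2 subsets of the eligible variables, only {V4, V9} blocks every backdoor path, so it is the unique smallest valid adjustment set.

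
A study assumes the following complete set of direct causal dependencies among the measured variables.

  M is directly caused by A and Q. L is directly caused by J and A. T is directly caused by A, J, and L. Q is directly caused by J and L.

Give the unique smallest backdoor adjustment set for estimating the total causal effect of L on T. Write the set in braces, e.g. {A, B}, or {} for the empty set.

{A, J}

Variables eligible for adjustment (non-descendants of L, excluding L and T): {A, J}.
Backdoor paths from L to T:
  P1: L <- A -> T
  P2: L <- A -> M <- Q <- J -> T
  P3: L <- J -> T
  P4: L <- J -> Q -> M <- A -> T
The empty set is not sufficient: P1 (L <- A -> T) has no collider blocking it and no conditioned non-collider, so it is open.
Try {A, J}:
  P1: blocked at fork node A ∈ conditioning set.
  P2: blocked at fork node A ∈ conditioning set.
  P3: blocked at fork node J ∈ conditioning set.
  P4: blocked at fork node J ∈ conditioning set.
{A, J} contains no descendant of L and blocks every backdoor path.
Every element of {A, J} is needed (dropping A leaves P1 open; dropping J leaves P3 open), so no proper subset is valid.
Among all size-2 subsets of the eligible variables, only {A, J} blocks every backdoor path, so it is the unique smallest valid adjustment set.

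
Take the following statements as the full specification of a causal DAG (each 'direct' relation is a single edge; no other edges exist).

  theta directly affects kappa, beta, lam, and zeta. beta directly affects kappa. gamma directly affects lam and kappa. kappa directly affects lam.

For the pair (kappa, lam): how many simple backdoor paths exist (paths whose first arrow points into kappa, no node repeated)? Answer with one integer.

3

A backdoor path from kappa to lam is any simple undirected path whose first edge points into kappa (i.e. leaves kappa via a parent).
Parents of kappa: {beta, gamma, theta}.
Enumerating:
  P1: kappa <- gamma -> lam
  P2: kappa <- theta -> lam
  P3: kappa <- beta <- theta -> lam
That exhausts the simple backdoor paths. Count: 3.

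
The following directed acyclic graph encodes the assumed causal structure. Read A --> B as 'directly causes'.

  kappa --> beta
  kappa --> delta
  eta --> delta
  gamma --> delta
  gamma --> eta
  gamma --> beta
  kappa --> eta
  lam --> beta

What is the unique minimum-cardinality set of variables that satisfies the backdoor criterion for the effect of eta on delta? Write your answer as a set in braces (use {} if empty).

Variables eligible for adjustment (non-descendants of eta, excluding eta and delta): {beta, gamma, kappa, lam}.
Backdoor paths from eta to delta:
  P1: eta <- kappa -> delta
  P2: eta <- kappa -> beta <- gamma -> delta
  P3: eta <- gamma -> delta
  P4: eta <- gamma -> beta <- kappa -> delta
The empty set is not sufficient: P1 (eta <- kappa -> delta) has no collider blocking it and no conditioned non-collider, so it is open.
Try {gamma, kappa}:
  P1: blocked at fork node kappa ∈ conditioning set.
  P2: blocked at fork node kappa ∈ conditioning set.
  P3: blocked at fork node gamma ∈ conditioning set.
  P4: blocked at fork node gamma ∈ conditioning set.
{gamma, kappa} contains no descendant of eta and blocks every backdoor path.
Every element of {gamma, kappa} is needed (dropping gamma leaves P3 open; dropping kappa leaves P1 open), so no proper subset is valid.
Among all size-2 subsets of the eligible variables, only {gamma, kappa} blocks every backdoor path, so it is the unique smallest valid adjustment set.

{gamma, kappa}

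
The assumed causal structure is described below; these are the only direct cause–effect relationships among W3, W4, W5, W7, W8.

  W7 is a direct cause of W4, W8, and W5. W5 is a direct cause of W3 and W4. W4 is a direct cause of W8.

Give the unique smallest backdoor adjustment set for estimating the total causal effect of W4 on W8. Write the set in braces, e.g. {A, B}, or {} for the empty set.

Variables eligible for adjustment (non-descendants of W4, excluding W4 and W8): {W3, W5, W7}.
Backdoor paths from W4 to W8:
  P1: W4 <- W7 -> W8
  P2: W4 <- W5 <- W7 -> W8
The empty set is not sufficient: P1 (W4 <- W7 -> W8) has no collider blocking it and no conditioned non-collider, so it is open.
Try {W7}:
  P1: blocked at fork node W7 ∈ conditioning set.
  P2: blocked at fork node W7 ∈ conditioning set.
{W7} contains no descendant of W4 and blocks every backdoor path.
No other singleton works — e.g. {W5} leaves P1 open — so {W7} is the unique smallest valid adjustment set.

{W7}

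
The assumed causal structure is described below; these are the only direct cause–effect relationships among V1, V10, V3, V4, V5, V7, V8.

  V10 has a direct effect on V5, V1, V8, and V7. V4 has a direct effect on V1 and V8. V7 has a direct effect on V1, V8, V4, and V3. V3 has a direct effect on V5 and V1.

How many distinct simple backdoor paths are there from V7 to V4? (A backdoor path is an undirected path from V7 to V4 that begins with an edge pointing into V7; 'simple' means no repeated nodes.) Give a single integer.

A backdoor path from V7 to V4 is any simple undirected path whose first edge points into V7 (i.e. leaves V7 via a parent).
Parents of V7: {V10}.
Enumerating:
  P1: V7 <- V10 -> V5 <- V3 -> V1 <- V4
  P2: V7 <- V10 -> V8 <- V4
  P3: V7 <- V10 -> V1 <- V4
That exhausts the simple backdoor paths. Count: 3.

3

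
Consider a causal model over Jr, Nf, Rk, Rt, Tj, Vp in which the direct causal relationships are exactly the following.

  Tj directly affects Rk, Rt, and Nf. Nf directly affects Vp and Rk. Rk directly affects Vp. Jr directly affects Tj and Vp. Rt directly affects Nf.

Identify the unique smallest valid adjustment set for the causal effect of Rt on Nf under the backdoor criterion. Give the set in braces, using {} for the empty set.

{Tj}

Variables eligible for adjustment (non-descendants of Rt, excluding Rt and Nf): {Jr, Tj}.
Backdoor paths from Rt to Nf:
  P1: Rt <- Tj <- Jr -> Vp <- Nf
  P2: Rt <- Tj <- Jr -> Vp <- Rk <- Nf
  P3: Rt <- Tj -> Nf
  P4: Rt <- Tj -> Rk <- Nf
  P5: Rt <- Tj -> Rk -> Vp <- Nf
The empty set is not sufficient: P3 (Rt <- Tj -> Nf) has no collider blocking it and no conditioned non-collider, so it is open.
Try {Tj}:
  P1: blocked at chain node Tj ∈ conditioning set.
  P2: blocked at chain node Tj ∈ conditioning set.
  P3: blocked at fork node Tj ∈ conditioning set.
  P4: blocked at fork node Tj ∈ conditioning set.
  P5: blocked at fork node Tj ∈ conditioning set.
{Tj} contains no descendant of Rt and blocks every backdoor path.
No other singleton works — e.g. {Jr} leaves P3 open — so {Tj} is the unique smallest valid adjustment set.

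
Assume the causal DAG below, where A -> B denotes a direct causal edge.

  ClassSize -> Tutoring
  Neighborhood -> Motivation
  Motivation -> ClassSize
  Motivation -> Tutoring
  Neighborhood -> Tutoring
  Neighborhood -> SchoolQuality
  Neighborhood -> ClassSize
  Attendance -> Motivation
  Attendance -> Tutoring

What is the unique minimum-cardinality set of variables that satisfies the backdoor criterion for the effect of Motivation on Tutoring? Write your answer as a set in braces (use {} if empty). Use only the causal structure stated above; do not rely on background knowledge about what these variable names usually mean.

{Attendance, Neighborhood}

Variables eligible for adjustment (non-descendants of Motivation, excluding Motivation and Tutoring): {Attendance, Neighborhood, SchoolQuality}.
Backdoor paths from Motivation to Tutoring:
  P1: Motivation <- Attendance -> Tutoring
  P2: Motivation <- Neighborhood -> ClassSize -> Tutoring
  P3: Motivation <- Neighborhood -> Tutoring
The empty set is not sufficient: P1 (Motivation <- Attendance -> Tutoring) has no collider blocking it and no conditioned non-collider, so it is open.
Try {Attendance, Neighborhood}:
  P1: blocked at fork node Attendance ∈ conditioning set.
  P2: blocked at fork node Neighborhood ∈ conditioning set.
  P3: blocked at fork node Neighborhood ∈ conditioning set.
{Attendance, Neighborhood} contains no descendant of Motivation and blocks every backdoor path.
Every element of {Attendance, Neighborhood} is needed (dropping Attendance leaves P1 open; dropping Neighborhood leaves P2 open), so no proper subset is valid.
Among all size-2 subsets of the eligible variables, only {Attendance, Neighborhood} blocks every backdoor path, so it is the unique smallest valid adjustment set.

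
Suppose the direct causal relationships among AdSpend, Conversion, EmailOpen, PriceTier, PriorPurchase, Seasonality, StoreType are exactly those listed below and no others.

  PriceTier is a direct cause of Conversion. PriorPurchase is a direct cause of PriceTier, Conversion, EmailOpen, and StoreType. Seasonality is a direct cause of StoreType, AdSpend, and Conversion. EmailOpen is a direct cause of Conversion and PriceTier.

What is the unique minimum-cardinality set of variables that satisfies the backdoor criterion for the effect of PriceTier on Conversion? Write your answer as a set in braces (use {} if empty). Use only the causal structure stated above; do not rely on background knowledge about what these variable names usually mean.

Variables eligible for adjustment (non-descendants of PriceTier, excluding PriceTier and Conversion): {AdSpend, EmailOpen, PriorPurchase, Seasonality, StoreType}.
Backdoor paths from PriceTier to Conversion:
  P1: PriceTier <- PriorPurchase -> EmailOpen -> Conversion
  P2: PriceTier <- PriorPurchase -> StoreType <- Seasonality -> Conversion
  P3: PriceTier <- PriorPurchase -> Conversion
  P4: PriceTier <- EmailOpen <- PriorPurchase -> StoreType <- Seasonality -> Conversion
  P5: PriceTier <- EmailOpen <- PriorPurchase -> Conversion
  P6: PriceTier <- EmailOpen -> Conversion
The empty set is not sufficient: P1 (PriceTier <- PriorPurchase -> EmailOpen -> Conversion) has no collider blocking it and no conditioned non-collider, so it is open.
Try {EmailOpen, PriorPurchase}:
  P1: blocked at fork node PriorPurchase ∈ conditioning set.
  P2: blocked at fork node PriorPurchase ∈ conditioning set.
  P3: blocked at fork node PriorPurchase ∈ conditioning set.
  P4: blocked at chain node EmailOpen ∈ conditioning set.
  P5: blocked at chain node EmailOpen ∈ conditioning set.
  P6: blocked at fork node EmailOpen ∈ conditioning set.
{EmailOpen, PriorPurchase} contains no descendant of PriceTier and blocks every backdoor path.
Every element of {EmailOpen, PriorPurchase} is needed (dropping EmailOpen leaves P6 open; dropping PriorPurchase leaves P3 open), so no proper subset is valid.
Among all size-2 subsets of the eligible variables, only {EmailOpen, PriorPurchase} blocks every backdoor path, so it is the unique smallest valid adjustment set.

{EmailOpen, PriorPurchase}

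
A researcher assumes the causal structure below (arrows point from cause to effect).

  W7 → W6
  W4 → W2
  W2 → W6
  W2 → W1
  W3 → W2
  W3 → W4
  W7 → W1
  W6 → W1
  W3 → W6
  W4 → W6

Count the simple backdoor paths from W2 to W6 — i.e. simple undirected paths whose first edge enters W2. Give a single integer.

A backdoor path from W2 to W6 is any simple undirected path whose first edge points into W2 (i.e. leaves W2 via a parent).
Parents of W2: {W3, W4}.
Enumerating:
  P1: W2 <- W3 -> W4 -> W6
  P2: W2 <- W3 -> W6
  P3: W2 <- W4 <- W3 -> W6
  P4: W2 <- W4 -> W6
That exhausts the simple backdoor paths. Count: 4.

4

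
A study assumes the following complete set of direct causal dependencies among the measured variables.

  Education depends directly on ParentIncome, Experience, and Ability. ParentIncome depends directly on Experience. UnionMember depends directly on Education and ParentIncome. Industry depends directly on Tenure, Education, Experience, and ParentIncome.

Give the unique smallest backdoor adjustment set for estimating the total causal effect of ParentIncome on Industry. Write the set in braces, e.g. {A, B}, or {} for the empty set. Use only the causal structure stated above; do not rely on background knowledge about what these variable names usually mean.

Variables eligible for adjustment (non-descendants of ParentIncome, excluding ParentIncome and Industry): {Ability, Experience, Tenure}.
Backdoor paths from ParentIncome to Industry:
  P1: ParentIncome <- Experience -> Education -> Industry
  P2: ParentIncome <- Experience -> Industry
The empty set is not sufficient: P1 (ParentIncome <- Experience -> Education -> Industry) has no collider blocking it and no conditioned non-collider, so it is open.
Try {Experience}:
  P1: blocked at fork node Experience ∈ conditioning set.
  P2: blocked at fork node Experience ∈ conditioning set.
{Experience} contains no descendant of ParentIncome and blocks every backdoor path.
No other singleton works — e.g. {Ability} leaves P1 open — so {Experience} is the unique smallest valid adjustment set.

{Experience}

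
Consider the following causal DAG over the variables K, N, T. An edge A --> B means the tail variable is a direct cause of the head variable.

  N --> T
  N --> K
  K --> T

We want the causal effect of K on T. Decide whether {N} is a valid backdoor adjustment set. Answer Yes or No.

Yes

Backdoor paths from K to T (paths whose first edge points into K):
  P1: K <- N -> T
Condition 1 (no descendant of K in the set): holds — descendants of K are {T}; none are in {N}.
Condition 2 (every backdoor path blocked by {N}):
  P1: blocked at fork node N ∈ conditioning set.
{N} satisfies the backdoor criterion.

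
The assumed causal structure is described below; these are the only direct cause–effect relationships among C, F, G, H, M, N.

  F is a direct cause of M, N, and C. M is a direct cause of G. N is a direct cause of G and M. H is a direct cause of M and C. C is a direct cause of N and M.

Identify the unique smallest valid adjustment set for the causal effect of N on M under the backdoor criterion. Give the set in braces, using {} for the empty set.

{C, F}

Variables eligible for adjustment (non-descendants of N, excluding N and M): {C, F, H}.
Backdoor paths from N to M:
  P1: N <- F -> C <- H -> M
  P2: N <- F -> C -> M
  P3: N <- F -> M
  P4: N <- C <- H -> M
  P5: N <- C <- F -> M
  P6: N <- C -> M
The empty set is not sufficient: P2 (N <- F -> C -> M) has no collider blocking it and no conditioned non-collider, so it is open.
Try {C, F}:
  P1: blocked at fork node F ∈ conditioning set.
  P2: blocked at fork node F ∈ conditioning set.
  P3: blocked at fork node F ∈ conditioning set.
  P4: blocked at chain node C ∈ conditioning set.
  P5: blocked at chain node C ∈ conditioning set.
  P6: blocked at fork node C ∈ conditioning set.
{C, F} contains no descendant of N and blocks every backdoor path.
Every element of {C, F} is needed (dropping C leaves P4 open; dropping F leaves P1 open), so no proper subset is valid.
Among all size-2 subsets of the eligible variables, only {C, F} blocks every backdoor path, so it is the unique smallest valid adjustment set.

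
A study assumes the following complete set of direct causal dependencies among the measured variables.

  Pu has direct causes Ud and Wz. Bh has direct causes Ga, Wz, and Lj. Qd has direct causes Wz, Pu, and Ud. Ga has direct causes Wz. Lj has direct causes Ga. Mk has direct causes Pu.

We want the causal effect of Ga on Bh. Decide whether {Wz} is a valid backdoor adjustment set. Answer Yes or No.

Backdoor paths from Ga to Bh (paths whose first edge points into Ga):
  P1: Ga <- Wz -> Bh
Condition 1 (no descendant of Ga in the set): holds — descendants of Ga are {Bh, Lj}; none are in {Wz}.
Condition 2 (every backdoor path blocked by {Wz}):
  P1: blocked at fork node Wz ∈ conditioning set.
{Wz} satisfies the backdoor criterion.

Yes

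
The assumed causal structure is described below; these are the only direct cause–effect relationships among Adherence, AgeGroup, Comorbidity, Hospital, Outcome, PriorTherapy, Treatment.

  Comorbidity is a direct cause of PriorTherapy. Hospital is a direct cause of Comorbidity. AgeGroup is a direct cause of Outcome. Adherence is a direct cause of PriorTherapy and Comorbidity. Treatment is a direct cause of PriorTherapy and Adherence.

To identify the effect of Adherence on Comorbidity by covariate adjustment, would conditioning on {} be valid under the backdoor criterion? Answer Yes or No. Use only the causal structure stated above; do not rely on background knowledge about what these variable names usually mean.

Yes

Backdoor paths from Adherence to Comorbidity (paths whose first edge points into Adherence):
  P1: Adherence <- Treatment -> PriorTherapy <- Comorbidity
Condition 1 (no descendant of Adherence in the set): holds — descendants of Adherence are {Comorbidity, PriorTherapy}; none are in {}.
Condition 2 (every backdoor path blocked by {}):
  P1: blocked at collider PriorTherapy (neither it nor any descendant is in the conditioning set).
{} satisfies the backdoor criterion.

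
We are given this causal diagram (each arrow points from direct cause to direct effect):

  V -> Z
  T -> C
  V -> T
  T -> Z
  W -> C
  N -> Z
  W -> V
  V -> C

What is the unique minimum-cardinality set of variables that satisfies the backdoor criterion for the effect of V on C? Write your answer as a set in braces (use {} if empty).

{W}

Variables eligible for adjustment (non-descendants of V, excluding V and C): {N, W}.
Backdoor paths from V to C:
  P1: V <- W -> C
The empty set is not sufficient: P1 (V <- W -> C) has no collider blocking it and no conditioned non-collider, so it is open.
Try {W}:
  P1: blocked at fork node W ∈ conditioning set.
{W} contains no descendant of V and blocks every backdoor path.
No other singleton works — e.g. {N} leaves P1 open — so {W} is the unique smallest valid adjustment set.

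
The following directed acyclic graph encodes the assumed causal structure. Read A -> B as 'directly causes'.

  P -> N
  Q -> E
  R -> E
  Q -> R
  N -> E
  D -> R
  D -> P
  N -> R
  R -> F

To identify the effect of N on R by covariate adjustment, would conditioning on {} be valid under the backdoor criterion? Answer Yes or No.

No

Backdoor paths from N to R (paths whose first edge points into N):
  P1: N <- P <- D -> R
Condition 1 (no descendant of N in the set): holds — descendants of N are {E, F, R}; none are in {}.
Condition 2 (every backdoor path blocked by {}):
  P1: open — no interior node is in the conditioning set.
{} does not satisfy the backdoor criterion.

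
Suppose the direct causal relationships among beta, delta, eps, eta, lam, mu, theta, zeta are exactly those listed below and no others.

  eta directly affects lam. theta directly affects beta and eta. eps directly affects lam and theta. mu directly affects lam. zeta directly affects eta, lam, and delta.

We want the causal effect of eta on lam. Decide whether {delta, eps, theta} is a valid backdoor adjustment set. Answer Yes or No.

Backdoor paths from eta to lam (paths whose first edge points into eta):
  P1: eta <- zeta -> lam
  P2: eta <- theta <- eps -> lam
Condition 1 (no descendant of eta in the set): holds — descendants of eta are {lam}; none are in {delta, eps, theta}.
Condition 2 (every backdoor path blocked by {delta, eps, theta}):
  P1: open — no interior node is in the conditioning set.
  P2: blocked at chain node theta ∈ conditioning set.
{delta, eps, theta} does not satisfy the backdoor criterion.

No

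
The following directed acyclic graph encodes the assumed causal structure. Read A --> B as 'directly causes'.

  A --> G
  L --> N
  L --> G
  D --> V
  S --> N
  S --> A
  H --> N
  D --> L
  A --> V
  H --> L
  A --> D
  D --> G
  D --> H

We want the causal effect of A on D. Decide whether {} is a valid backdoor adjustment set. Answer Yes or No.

Backdoor paths from A to D (paths whose first edge points into A):
  P1: A <- S -> N <- H <- D
  P2: A <- S -> N <- H -> L <- D
  P3: A <- S -> N <- H -> L -> G <- D
  P4: A <- S -> N <- L <- D
  P5: A <- S -> N <- L <- H <- D
  P6: A <- S -> N <- L -> G <- D
Condition 1 (no descendant of A in the set): holds — descendants of A are {D, G, H, L, N, V}; none are in {}.
Condition 2 (every backdoor path blocked by {}):
  P1: blocked at collider N (neither it nor any descendant is in the conditioning set).
  P2: blocked at collider N (neither it nor any descendant is in the conditioning set).
  P3: blocked at collider N (neither it nor any descendant is in the conditioning set).
  P4: blocked at collider N (neither it nor any descendant is in the conditioning set).
  P5: blocked at collider N (neither it nor any descendant is in the conditioning set).
  P6: blocked at collider N (neither it nor any descendant is in the conditioning set).
{} satisfies the backdoor criterion.

Yes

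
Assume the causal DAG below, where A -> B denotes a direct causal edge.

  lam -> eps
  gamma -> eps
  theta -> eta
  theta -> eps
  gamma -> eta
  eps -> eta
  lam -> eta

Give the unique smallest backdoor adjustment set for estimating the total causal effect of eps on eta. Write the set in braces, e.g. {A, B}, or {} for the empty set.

{gamma, lam, theta}

Variables eligible for adjustment (non-descendants of eps, excluding eps and eta): {gamma, lam, theta}.
Backdoor paths from eps to eta:
  P1: eps <- gamma -> eta
  P2: eps <- theta -> eta
  P3: eps <- lam -> eta
The empty set is not sufficient: P1 (eps <- gamma -> eta) has no collider blocking it and no conditioned non-collider, so it is open.
Try {gamma, lam, theta}:
  P1: blocked at fork node gamma ∈ conditioning set.
  P2: blocked at fork node theta ∈ conditioning set.
  P3: blocked at fork node lam ∈ conditioning set.
{gamma, lam, theta} contains no descendant of eps and blocks every backdoor path.
Every element of {gamma, lam, theta} is needed (dropping gamma leaves P1 open; dropping lam leaves P3 open; dropping theta leaves P2 open), so no proper subset is valid.
Among all size-3 subsets of the eligible variables, only {gamma, lam, theta} blocks every backdoor path, so it is the unique smallest valid adjustment set.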